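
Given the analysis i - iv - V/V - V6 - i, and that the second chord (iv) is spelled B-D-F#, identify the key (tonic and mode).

F# minor

The chord Bm is a minor triad rooted on B; its label is iv.
iv on B implies B is the subdominant; that puts the tonic at F#, and the lowercase numeral fits minor mode.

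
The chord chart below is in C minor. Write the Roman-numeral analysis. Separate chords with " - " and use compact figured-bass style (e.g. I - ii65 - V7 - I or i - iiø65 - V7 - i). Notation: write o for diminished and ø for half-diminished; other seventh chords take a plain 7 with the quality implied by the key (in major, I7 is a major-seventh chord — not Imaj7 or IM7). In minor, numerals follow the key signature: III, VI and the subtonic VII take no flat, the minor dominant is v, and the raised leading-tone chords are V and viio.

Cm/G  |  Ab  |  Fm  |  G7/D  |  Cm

i64 - VI - iv - V43 - i

Cm/G: root C is the tonic; minor triad there is i64.
Ab has root Ab, degree 6 in C minor, so VI.
Fm: root F is the subdominant; minor triad there is iv.
G7/D has root G, degree 5 in C minor, so V43.
Cm has root C, degree 1 in C minor, so i.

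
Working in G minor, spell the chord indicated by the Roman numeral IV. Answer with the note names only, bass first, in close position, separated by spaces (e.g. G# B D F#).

C E G

Scale degree 4 in G minor is C; here the chord built on it is altered to a major triad. IV is the major subdominant, borrowed from the parallel major.
So the chord is C-E-G, a major triad.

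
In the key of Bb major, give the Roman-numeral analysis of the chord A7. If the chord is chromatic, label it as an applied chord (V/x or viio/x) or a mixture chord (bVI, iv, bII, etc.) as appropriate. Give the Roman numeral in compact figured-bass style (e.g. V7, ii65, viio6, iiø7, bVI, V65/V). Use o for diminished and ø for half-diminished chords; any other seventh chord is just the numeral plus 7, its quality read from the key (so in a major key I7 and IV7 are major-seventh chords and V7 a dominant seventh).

Stacked in thirds the chord is A-C#-E-G: a dominant seventh chord on A.
A is not a diatonic chord root with this quality in Bb major, but it lies a perfect fifth above D (iii), so the chord functions as an applied dominant of iii.

V7/iii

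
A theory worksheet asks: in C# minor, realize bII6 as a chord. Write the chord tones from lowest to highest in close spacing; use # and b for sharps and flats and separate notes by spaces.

bII6 is the Neapolitan sixth — a major triad on the lowered second degree, here in its customary first inversion. In C# minor that root is D.
So the chord is D-F#-A, a major triad.
The figured bass 6 indicates first inversion, placing the third (F#) in the bass: F#-A-D.

F# A D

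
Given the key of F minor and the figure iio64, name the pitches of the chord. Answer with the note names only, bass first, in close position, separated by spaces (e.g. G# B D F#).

Db G Bb

The numeral's case and figure indicate a diminished triad. In F minor its root, the second degree, is G.
Stacking thirds from G gives G-Bb-Db.
With the 64 figure the chord is in second inversion; from the bass Db upward in close position it reads Db-G-Bb.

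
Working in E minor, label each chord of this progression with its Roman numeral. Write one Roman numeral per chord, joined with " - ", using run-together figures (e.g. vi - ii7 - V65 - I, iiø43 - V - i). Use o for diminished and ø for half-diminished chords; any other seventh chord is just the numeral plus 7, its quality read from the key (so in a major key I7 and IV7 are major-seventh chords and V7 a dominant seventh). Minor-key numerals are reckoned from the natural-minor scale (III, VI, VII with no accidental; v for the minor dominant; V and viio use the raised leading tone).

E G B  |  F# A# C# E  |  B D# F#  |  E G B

E-G-B has root E, degree 1 in E minor, so i.
F#-A#-C#-E is the secondary dominant of V (dominant seventh chord on F#): V7/V.
B-D#-F#: root B is the dominant; major triad there is V.
E-G-B has root E, degree 1 in E minor, so i.

i - V7/V - V - i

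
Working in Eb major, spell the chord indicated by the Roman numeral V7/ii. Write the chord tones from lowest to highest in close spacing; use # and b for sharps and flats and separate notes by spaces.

V7/ii is a secondary dominant — the dominant seventh of ii. ii in Eb major is F, so the applied chord's root is C, a perfect fifth above.
Building a dominant seventh chord on C gives C-E-G-Bb.

C E G Bb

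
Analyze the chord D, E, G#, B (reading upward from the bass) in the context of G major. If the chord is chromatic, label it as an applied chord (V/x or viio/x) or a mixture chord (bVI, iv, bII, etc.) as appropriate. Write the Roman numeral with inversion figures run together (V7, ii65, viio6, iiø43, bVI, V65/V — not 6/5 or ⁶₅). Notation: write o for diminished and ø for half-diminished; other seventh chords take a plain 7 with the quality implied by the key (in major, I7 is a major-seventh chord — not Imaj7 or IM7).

The pitches E-G#-B-D form a dominant seventh chord rooted on E.
E is not a diatonic chord root with this quality in G major, but it lies a perfect fifth above A (ii), so the chord functions as an applied dominant of ii.
With D in the bass the chord is in third inversion, so the figured bass is 42.

V42/ii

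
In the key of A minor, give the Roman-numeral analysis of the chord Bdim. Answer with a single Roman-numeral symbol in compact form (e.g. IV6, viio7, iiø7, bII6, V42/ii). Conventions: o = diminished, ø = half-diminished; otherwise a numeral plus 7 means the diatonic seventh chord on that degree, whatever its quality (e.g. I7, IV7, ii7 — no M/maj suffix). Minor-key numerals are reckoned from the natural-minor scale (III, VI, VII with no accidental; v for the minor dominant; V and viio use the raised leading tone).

Stacked in thirds the chord is B-D-F: a diminished triad on B.
B is scale degree 2 in A minor, and a diminished triad on that degree is written iio.

iio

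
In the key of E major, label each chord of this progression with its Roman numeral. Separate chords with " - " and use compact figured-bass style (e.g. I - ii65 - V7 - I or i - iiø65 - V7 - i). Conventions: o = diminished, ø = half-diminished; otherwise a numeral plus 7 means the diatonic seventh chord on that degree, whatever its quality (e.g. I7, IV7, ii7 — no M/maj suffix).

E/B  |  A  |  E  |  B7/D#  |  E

I64 - IV - I - V65 - I

E/B: major triad on E = scale degree 1 → I64.
A has root A, degree 4 in E major, so IV.
E: major triad on E = scale degree 1 → I.
B7/D# has root B, degree 5 in E major, so V65.
E has root E, degree 1 in E major, so I.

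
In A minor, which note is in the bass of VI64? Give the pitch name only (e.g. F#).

C

VI in A minor has root F; the chord is F-A-C.
The figure 64 means second inversion — the fifth is in the bass.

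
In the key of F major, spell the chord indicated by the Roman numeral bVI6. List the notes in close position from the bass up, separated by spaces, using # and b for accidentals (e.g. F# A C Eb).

F Ab Db

Scale degree 6 in F major is D; lowering it a half step gives Db. bVI6 is a major triad on the lowered sixth degree, borrowed from the parallel minor.
So the chord is Db-F-Ab.
The figured bass 6 indicates first inversion, placing the third (F) in the bass: F-Ab-Db.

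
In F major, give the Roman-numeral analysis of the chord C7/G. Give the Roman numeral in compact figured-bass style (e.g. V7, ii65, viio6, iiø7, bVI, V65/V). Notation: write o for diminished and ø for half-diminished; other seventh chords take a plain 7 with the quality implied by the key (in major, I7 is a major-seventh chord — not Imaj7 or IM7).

The pitches C-E-G-Bb form a dominant seventh chord rooted on C.
In F major, C is the dominant; the diatonic dominant seventh chord there is V7.
With G in the bass the chord is in second inversion, so the figured bass is 43.

V43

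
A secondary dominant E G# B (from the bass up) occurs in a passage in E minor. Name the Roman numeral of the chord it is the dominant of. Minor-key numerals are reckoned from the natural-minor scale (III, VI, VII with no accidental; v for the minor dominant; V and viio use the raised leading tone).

The chord is a major triad on E.
A dominant resolves down a perfect fifth: E → A. In E minor, A is scale degree 4, i.e. iv.

iv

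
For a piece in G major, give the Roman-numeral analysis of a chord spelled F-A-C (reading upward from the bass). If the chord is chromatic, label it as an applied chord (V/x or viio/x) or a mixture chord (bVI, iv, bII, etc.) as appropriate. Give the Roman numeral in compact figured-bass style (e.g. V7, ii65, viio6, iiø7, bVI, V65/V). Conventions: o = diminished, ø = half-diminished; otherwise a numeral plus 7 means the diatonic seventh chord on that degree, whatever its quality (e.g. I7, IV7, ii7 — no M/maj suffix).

Stacked in thirds the chord is F-A-C: a major triad on F.
F is the lowered seventh degree of G major (diatonic 7 would be F#). This is a major triad on the lowered seventh degree (the subtonic), borrowed from the parallel minor.

bVII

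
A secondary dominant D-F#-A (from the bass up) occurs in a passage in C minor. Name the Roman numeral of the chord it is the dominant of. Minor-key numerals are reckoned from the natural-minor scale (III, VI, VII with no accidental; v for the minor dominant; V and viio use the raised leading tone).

V

The chord is a major triad on D.
A dominant resolves down a perfect fifth: D → G. In C minor, G is scale degree 5, i.e. V.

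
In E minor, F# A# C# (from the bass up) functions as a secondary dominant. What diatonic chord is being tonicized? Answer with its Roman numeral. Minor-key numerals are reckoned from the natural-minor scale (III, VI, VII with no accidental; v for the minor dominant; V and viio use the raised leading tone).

The chord is a major triad on F#.
A dominant resolves down a perfect fifth: F# → B. In E minor, B is scale degree 5, i.e. V.

V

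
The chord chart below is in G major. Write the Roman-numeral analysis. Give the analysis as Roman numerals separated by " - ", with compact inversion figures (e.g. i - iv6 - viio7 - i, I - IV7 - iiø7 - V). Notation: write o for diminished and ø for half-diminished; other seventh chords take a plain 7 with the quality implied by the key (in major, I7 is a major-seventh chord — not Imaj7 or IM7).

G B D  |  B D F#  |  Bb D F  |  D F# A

I - iii - bIII - V

G-B-D: root G is the tonic; major triad there is I.
B-D-F#: root B is the mediant; minor triad there is iii.
Bb-D-F: major triad on Bb — chromatic; bIII (borrowed from the parallel minor).
D-F#-A: root D is the dominant; major triad there is V.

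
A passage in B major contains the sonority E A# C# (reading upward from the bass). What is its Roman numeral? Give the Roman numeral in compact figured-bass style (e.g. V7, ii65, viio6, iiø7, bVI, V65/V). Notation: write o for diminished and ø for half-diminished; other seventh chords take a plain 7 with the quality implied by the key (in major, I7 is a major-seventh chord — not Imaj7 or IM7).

viio64

The pitches A#-C#-E form a diminished triad rooted on A#.
A# is scale degree 7 in B major, and a diminished triad on that degree is written viio.
With E in the bass the chord is in second inversion, so the figured bass is 64.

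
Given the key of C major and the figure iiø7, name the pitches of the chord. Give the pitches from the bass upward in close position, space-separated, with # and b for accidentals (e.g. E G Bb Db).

Scale degree 2 in C major is D; here the chord built on it is altered to a half-diminished seventh chord. iiø7 is the half-diminished supertonic seventh, borrowed from the parallel minor.
So the chord is D-F-Ab-C.

D F Ab C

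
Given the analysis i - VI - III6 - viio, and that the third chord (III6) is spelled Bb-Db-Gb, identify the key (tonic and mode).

Eb minor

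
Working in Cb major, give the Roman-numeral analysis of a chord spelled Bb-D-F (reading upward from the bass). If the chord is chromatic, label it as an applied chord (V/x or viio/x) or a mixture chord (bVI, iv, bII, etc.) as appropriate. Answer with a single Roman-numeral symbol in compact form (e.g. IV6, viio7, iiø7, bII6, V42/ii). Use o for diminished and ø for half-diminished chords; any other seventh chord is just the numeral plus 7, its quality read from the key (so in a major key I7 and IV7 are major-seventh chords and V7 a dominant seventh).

V/iii

The pitches Bb-D-F form a major triad rooted on Bb.
Bb is not a diatonic chord root with this quality in Cb major, but it lies a perfect fifth above Eb (iii), so the chord functions as an applied dominant of iii.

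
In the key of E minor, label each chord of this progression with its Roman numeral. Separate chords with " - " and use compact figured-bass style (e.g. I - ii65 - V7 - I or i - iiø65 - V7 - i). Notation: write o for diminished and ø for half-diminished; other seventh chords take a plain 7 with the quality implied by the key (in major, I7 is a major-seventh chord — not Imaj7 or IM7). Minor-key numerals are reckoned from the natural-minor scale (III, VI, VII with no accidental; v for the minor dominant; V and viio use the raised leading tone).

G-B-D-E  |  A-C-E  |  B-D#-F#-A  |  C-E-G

i65 - iv - V7 - VI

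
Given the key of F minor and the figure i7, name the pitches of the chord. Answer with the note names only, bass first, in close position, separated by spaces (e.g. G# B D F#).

F Ab C Eb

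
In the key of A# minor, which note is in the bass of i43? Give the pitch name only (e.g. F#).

E#

i in A# minor has root A#; the chord is A#-C#-E#-G#.
The figure 43 means second inversion — the fifth is in the bass.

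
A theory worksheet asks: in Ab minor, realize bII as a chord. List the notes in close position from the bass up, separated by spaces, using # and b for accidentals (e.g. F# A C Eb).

Bbb Db Fb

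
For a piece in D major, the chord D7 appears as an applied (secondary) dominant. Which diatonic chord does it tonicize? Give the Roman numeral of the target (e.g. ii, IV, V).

IV

The chord is a dominant seventh chord on D.
A dominant resolves down a perfect fifth: D → G. In D major, G is scale degree 4, i.e. IV.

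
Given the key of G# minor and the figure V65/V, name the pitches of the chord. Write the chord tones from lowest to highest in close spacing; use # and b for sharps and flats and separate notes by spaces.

The slash means an applied dominant: we want the dominant of V. In G# minor, V is D# major, and its dominant is built on A#.
Building a dominant seventh chord on A# gives A#-C##-E#-G#.
With the 65 figure the chord is in first inversion; from the bass C## upward in close position it reads C##-E#-G#-A#.

C## E# G# A#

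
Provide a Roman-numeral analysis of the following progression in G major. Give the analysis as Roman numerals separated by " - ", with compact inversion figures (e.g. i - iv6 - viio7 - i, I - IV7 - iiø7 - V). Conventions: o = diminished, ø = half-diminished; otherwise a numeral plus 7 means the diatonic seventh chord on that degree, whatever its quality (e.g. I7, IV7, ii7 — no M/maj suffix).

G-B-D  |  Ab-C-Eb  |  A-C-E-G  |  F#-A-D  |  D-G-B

I - bII - ii7 - V6 - I64

G-B-D has root G, degree 1 in G major, so I.
Ab-C-Eb: major triad on Ab — chromatic; Ab is the lowered second degree, so this is the Neapolitan chord, bII.
A-C-E-G has root A, degree 2 in G major, so ii7.
F#-A-D: root D is the dominant; major triad there is V6.
D-G-B: root G is the tonic; major triad there is I64.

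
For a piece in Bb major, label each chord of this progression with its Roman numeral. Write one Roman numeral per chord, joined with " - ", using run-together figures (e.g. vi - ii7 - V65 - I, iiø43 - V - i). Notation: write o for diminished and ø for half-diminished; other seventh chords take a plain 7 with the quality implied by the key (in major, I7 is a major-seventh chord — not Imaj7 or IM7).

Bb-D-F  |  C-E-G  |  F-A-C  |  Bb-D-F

I - V/V - V - I

Bb-D-F has root Bb, degree 1 in Bb major, so I.
C-E-G is the secondary dominant of V (major triad on C): V/V.
F-A-C: major triad on F = scale degree 5 → V.
Bb-D-F has root Bb, degree 1 in Bb major, so I.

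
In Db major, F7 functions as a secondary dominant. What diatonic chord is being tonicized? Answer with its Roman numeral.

The chord is a dominant seventh chord on F.
A dominant resolves down a perfect fifth: F → Bb. In Db major, Bb is scale degree 6, i.e. vi.

vi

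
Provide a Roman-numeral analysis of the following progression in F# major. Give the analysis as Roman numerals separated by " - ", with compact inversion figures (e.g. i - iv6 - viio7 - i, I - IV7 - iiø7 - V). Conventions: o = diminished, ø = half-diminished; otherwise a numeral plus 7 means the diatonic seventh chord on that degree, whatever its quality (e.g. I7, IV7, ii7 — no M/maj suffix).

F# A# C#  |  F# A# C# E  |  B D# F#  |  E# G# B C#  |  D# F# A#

F#-A#-C#: major triad on F# = scale degree 1 → I.
F#-A#-C#-E: chromatic; F# is V of IV, so V7/IV.
B-D#-F# has root B, degree 4 in F# major, so IV.
E#-G#-B-C#: dominant seventh chord on C# = scale degree 5 → V65.
D#-F#-A# has root D#, degree 6 in F# major, so vi.

I - V7/IV - IV - V65 - vi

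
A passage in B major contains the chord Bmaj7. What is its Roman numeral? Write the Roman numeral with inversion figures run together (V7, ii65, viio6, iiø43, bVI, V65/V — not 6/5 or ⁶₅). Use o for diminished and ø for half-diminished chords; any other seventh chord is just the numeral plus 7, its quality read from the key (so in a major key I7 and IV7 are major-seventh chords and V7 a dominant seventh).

I7

Stacked in thirds the chord is B-D#-F#-A#: a major seventh chord on B.
B is scale degree 1 in B major, and a major seventh chord on that degree is written I7.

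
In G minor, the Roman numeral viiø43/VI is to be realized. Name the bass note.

Ab

The applied chord viiø43/VI is rooted on D: D-F-Ab-C.
The figure 43 means second inversion — the fifth is in the bass.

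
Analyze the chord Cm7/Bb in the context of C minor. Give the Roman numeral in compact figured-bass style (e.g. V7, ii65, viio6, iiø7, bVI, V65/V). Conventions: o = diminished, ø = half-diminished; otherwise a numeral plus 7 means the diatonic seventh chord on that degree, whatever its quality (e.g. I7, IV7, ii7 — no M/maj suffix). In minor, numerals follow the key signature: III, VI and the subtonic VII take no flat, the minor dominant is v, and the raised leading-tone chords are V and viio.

The pitches C-Eb-G-Bb form a minor seventh chord rooted on C.
C is scale degree 1 in C minor, and a minor seventh chord on that degree is written i7.
With Bb in the bass the chord is in third inversion, so the figured bass is 42.

i42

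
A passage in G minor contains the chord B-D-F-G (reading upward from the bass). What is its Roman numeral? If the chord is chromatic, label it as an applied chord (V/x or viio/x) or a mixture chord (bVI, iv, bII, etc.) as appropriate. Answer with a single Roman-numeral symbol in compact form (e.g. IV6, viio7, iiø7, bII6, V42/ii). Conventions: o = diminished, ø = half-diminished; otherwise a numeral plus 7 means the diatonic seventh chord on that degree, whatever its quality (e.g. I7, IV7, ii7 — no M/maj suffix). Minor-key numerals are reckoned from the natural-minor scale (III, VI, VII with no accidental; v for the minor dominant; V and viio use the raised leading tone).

V65/iv

Stacked in thirds the chord is G-B-D-F: a dominant seventh chord on G.
G is not a diatonic chord root with this quality in G minor, but it lies a perfect fifth above C (iv), so the chord functions as an applied dominant of iv.
With B in the bass the chord is in first inversion, so the figured bass is 65.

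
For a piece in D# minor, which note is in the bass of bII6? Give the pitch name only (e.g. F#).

G#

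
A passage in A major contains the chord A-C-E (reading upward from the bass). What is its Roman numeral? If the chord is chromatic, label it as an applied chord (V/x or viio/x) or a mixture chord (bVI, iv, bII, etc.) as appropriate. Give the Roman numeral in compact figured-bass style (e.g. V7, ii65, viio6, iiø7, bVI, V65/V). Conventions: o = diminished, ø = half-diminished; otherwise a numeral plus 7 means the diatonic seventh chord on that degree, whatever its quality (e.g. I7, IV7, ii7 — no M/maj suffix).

i

Stacked in thirds the chord is A-C-E: a minor triad on A.
A is the first degree of A major. This is the minor tonic, borrowed from the parallel minor.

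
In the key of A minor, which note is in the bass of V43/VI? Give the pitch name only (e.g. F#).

G

The applied chord V43/VI is rooted on C: C-E-G-Bb.
The figure 43 means second inversion — the fifth is in the bass.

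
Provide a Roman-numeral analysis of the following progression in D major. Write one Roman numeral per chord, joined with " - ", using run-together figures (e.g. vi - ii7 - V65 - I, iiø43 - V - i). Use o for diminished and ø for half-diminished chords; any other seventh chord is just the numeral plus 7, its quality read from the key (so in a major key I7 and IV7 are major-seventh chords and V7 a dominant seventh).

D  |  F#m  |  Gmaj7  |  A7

D: root D is the tonic; major triad there is I.
F#m has root F#, degree 3 in D major, so iii.
Gmaj7: root G is the subdominant; major seventh chord there is IV7.
A7 has root A, degree 5 in D major, so V7.

I - iii - IV7 - V7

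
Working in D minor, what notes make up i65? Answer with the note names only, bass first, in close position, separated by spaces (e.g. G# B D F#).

F A C D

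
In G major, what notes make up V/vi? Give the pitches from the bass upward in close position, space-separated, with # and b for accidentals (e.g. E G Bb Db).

The slash means an applied dominant: we want the dominant of vi. In G major, vi is E minor, and its dominant is built on B.
Building a major triad on B gives B-D#-F#.

B D# F#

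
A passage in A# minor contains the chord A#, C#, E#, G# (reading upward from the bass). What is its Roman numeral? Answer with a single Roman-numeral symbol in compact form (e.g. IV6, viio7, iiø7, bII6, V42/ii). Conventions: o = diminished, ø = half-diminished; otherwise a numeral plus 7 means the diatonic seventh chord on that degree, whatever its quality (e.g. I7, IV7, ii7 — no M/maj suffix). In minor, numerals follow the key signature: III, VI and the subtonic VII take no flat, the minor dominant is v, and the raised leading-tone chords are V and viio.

i7

The pitches A#-C#-E#-G# form a minor seventh chord rooted on A#.
In A# minor, A# is the tonic; the diatonic minor seventh chord there is i7.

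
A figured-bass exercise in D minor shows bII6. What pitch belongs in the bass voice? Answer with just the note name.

G

bII in D minor has root Eb; the chord is Eb-G-Bb.
The figure 6 means first inversion — the third is in the bass.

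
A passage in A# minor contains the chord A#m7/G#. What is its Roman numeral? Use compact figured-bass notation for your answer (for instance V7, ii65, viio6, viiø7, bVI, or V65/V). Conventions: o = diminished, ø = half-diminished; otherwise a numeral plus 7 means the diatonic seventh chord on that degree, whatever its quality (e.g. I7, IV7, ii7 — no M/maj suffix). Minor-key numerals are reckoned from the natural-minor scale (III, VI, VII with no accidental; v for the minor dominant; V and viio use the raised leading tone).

The pitches A#-C#-E#-G# form a minor seventh chord rooted on A#.
A# is scale degree 1 in A# minor, and a minor seventh chord on that degree is written i7.
With G# in the bass the chord is in third inversion, so the figured bass is 42.

i42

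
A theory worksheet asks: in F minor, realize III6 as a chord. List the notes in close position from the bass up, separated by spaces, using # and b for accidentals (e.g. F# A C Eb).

C Eb Ab

The numeral's case and figure indicate a major triad. In F minor its root, the third degree, is Ab.
That chord is spelled Ab-C-Eb.
The figured bass 6 indicates first inversion, placing the third (C) in the bass: C-Eb-Ab.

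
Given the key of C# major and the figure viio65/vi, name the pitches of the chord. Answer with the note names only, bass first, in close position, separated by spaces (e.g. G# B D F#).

B# D# F# G##

The slash marks an applied leading-tone chord: viio of vi. In C# major, vi is A#, so the leading tone to it is G##, a half step below.
Building a fully diminished seventh chord on G## gives G##-B#-D#-F#.
With the 65 figure the chord is in first inversion; from the bass B# upward in close position it reads B#-D#-F#-G##.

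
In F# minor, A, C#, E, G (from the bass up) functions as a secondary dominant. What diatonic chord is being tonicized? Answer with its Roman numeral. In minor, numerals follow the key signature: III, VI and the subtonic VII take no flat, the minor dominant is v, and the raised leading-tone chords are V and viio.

VI

The chord is a dominant seventh chord on A.
A dominant resolves down a perfect fifth: A → D. In F# minor, D is scale degree 6, i.e. VI.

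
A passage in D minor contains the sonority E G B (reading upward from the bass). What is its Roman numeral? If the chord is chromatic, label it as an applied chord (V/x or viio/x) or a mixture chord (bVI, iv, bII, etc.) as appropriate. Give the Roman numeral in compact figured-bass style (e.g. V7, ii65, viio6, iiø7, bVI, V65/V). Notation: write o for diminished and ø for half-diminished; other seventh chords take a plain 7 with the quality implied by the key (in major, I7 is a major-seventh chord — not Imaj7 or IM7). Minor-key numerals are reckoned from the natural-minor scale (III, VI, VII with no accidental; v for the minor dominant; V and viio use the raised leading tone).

Stacked in thirds the chord is E-G-B: a minor triad on E.
E is the second degree of D minor. This is the minor supertonic, borrowed from the parallel major (the Dorian ii).

ii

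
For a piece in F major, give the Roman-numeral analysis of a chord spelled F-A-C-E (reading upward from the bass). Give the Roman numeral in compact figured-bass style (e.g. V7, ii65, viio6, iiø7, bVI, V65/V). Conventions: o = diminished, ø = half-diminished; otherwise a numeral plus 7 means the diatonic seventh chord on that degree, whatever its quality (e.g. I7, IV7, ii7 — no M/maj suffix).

I7

The pitches F-A-C-E form a major seventh chord rooted on F.
In F major, F is the tonic; the diatonic major seventh chord there is I7.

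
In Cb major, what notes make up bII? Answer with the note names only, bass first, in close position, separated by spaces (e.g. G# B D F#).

Dbb Fb Abb

bII is the Neapolitan chord — a major triad on the lowered second degree. In Cb major that root is Dbb.
So the chord is Dbb-Fb-Abb.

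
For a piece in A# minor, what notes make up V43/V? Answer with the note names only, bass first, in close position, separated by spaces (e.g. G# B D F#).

F## A# B# D##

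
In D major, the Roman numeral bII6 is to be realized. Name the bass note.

bII in D major has root Eb; the chord is Eb-G-Bb.
The figure 6 means first inversion — the third is in the bass.

G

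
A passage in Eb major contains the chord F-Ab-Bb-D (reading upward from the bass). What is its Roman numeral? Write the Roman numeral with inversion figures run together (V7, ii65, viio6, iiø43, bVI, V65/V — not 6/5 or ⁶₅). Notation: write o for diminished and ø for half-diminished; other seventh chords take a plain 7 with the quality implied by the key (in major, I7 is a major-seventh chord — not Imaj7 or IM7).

V43

Stacked in thirds the chord is Bb-D-F-Ab: a dominant seventh chord on Bb.
Bb is scale degree 5 in Eb major, and a dominant seventh chord on that degree is written V7.
With F in the bass the chord is in second inversion, so the figured bass is 43.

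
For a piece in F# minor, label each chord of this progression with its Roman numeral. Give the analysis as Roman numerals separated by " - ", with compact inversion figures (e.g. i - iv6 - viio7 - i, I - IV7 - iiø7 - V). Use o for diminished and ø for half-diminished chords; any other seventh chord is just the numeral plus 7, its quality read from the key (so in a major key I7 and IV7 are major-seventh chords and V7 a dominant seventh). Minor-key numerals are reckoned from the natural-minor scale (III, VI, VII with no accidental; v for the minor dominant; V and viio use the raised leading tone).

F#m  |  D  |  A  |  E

F#m has root F#, degree 1 in F# minor, so i.
D: major triad on D = scale degree 6 → VI.
A: root A is the mediant; major triad there is III.
E: major triad on E = scale degree 7 → VII.

i - VI - III - VII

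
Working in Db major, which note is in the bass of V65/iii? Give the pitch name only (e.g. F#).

The applied chord V65/iii is rooted on C: C-E-G-Bb.
The figure 65 means first inversion — the third is in the bass.

E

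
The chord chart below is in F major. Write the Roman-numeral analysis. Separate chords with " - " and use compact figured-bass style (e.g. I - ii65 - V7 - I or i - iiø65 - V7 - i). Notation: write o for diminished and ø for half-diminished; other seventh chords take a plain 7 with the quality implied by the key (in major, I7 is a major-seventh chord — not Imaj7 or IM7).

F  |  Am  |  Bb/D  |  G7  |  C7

F: root F is the tonic; major triad there is I.
Am has root A, degree 3 in F major, so iii.
Bb/D has root Bb, degree 4 in F major, so IV6.
G7: a dominant seventh chord on G, the applied dominant of V → V7/V.
C7: dominant seventh chord on C = scale degree 5 → V7.

I - iii - IV6 - V7/V - V7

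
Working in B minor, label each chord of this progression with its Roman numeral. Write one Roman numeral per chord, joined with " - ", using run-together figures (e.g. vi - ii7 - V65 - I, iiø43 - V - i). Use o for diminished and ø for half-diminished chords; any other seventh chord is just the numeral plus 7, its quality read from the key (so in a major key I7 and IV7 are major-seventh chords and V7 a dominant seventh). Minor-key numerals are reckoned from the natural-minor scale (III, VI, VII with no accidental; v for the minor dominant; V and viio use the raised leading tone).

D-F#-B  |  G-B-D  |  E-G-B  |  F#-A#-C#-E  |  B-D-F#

D-F#-B: minor triad on B = scale degree 1 → i6.
G-B-D has root G, degree 6 in B minor, so VI.
E-G-B: root E is the subdominant; minor triad there is iv.
F#-A#-C#-E: dominant seventh chord on F# = scale degree 5 → V7.
B-D-F#: root B is the tonic; minor triad there is i.

i6 - VI - iv - V7 - i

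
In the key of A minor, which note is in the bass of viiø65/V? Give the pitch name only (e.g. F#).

F#

The applied chord viiø65/V is rooted on D#: D#-F#-A-C#.
The figure 65 means first inversion — the third is in the bass.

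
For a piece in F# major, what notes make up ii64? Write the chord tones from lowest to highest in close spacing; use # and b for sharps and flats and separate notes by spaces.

D# G# B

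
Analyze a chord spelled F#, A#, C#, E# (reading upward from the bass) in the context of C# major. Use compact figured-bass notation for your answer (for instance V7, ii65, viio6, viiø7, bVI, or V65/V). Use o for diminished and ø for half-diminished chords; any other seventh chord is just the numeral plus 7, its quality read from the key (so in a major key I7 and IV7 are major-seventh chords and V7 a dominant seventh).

IV7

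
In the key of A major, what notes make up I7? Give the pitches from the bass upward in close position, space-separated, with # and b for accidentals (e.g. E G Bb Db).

A C# E G#

The numeral's case and figure indicate a major seventh chord. In A major its root, the first degree, is A.
Stacking thirds from A gives A-C#-E-G#.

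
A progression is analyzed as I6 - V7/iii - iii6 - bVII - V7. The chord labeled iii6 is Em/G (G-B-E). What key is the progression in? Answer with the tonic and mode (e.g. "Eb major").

C major

The anchor chord is a minor triad on E, labeled iii6.
iii6 on E implies E is the mediant; that puts the tonic at C, and the lowercase numeral fits major mode.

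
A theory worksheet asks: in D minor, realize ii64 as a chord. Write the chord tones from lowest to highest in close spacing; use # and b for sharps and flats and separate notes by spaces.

B E G

Scale degree 2 in D minor is E; here the chord built on it is altered to a minor triad. ii64 is the minor supertonic, borrowed from the parallel major (the Dorian ii).
So the chord is E-G-B.
The figured bass 64 indicates second inversion, placing the fifth (B) in the bass: B-E-G.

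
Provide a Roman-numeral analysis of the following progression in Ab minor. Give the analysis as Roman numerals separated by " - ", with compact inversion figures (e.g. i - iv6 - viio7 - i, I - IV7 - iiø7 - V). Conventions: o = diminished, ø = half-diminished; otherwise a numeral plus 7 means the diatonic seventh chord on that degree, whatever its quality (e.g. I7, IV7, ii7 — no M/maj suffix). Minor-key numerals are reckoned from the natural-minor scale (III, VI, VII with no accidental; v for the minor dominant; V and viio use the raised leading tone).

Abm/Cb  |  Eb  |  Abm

Abm/Cb: root Ab is the tonic; minor triad there is i6.
Eb has root Eb, degree 5 in Ab minor, so V.
Abm: minor triad on Ab = scale degree 1 → i.

i6 - V - i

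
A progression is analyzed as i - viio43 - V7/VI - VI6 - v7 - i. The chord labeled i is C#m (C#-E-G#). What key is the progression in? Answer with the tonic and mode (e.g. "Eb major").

C# minor

i is given as C#-E-G# — a minor triad with root C#.
If C# is scale degree 1 and the mode makes that degree carry a minor triad, the tonic is C# and the mode is minor.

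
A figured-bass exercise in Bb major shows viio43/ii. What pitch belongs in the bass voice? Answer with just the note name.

F

The applied chord viio43/ii is rooted on B: B-D-F-Ab.
The figure 43 means second inversion — the fifth is in the bass.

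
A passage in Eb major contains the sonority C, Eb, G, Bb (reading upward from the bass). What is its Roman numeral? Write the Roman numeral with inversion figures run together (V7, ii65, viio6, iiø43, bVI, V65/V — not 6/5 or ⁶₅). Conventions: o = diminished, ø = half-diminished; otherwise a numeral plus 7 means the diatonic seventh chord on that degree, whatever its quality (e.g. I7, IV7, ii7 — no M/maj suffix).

Stacked in thirds the chord is C-Eb-G-Bb: a minor seventh chord on C.
In Eb major, C is the submediant; the diatonic minor seventh chord there is vi7.

vi7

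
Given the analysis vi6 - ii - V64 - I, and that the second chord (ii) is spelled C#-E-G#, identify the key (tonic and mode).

B major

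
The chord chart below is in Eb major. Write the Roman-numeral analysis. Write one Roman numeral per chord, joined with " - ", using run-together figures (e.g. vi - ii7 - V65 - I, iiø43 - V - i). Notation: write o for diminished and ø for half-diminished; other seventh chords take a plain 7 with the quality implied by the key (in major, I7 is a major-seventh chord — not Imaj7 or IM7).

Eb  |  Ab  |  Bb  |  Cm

I - IV - V - vi

Eb: major triad on Eb = scale degree 1 → I.
Ab has root Ab, degree 4 in Eb major, so IV.
Bb: root Bb is the dominant; major triad there is V.
Cm has root C, degree 6 in Eb major, so vi.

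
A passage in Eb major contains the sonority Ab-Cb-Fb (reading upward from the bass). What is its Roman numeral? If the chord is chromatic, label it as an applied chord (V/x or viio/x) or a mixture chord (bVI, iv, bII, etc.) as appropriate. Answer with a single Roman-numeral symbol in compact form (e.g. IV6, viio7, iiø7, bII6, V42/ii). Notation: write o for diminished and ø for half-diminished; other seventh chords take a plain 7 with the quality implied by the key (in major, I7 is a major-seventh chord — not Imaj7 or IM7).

bII6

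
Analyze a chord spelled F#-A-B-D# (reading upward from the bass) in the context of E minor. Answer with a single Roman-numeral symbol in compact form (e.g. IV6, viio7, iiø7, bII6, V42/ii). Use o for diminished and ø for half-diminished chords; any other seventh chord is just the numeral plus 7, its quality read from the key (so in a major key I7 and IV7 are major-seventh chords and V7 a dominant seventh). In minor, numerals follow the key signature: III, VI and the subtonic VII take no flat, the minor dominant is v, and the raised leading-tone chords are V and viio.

V43

The pitches B-D#-F#-A form a dominant seventh chord rooted on B.
In E minor, B is the dominant; the diatonic dominant seventh chord there is V7.
With F# in the bass the chord is in second inversion, so the figured bass is 43.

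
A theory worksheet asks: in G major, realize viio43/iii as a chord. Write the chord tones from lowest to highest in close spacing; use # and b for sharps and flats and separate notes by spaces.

E G A# C#

The slash marks an applied leading-tone chord: viio of iii. In G major, iii is B, so the leading tone to it is A#, a half step below.
Building a fully diminished seventh chord on A# gives A#-C#-E-G.
With the 43 figure the chord is in second inversion; from the bass E upward in close position it reads E-G-A#-C#.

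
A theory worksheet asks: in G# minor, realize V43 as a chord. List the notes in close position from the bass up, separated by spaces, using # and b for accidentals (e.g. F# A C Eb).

A# C# D# F##

In G# minor, scale degree 5 is D#. The dominant is major (leading tone raised), so V is a dominant seventh chord.
That chord is spelled D#-F##-A#-C#.
With the 43 figure the chord is in second inversion; from the bass A# upward in close position it reads A#-C#-D#-F##.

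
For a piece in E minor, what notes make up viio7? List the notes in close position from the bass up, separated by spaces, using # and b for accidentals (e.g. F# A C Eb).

In E minor, the leading-tone chord is built on the raised seventh degree, D#.
That chord is spelled D#-F#-A-C.

D# F# A C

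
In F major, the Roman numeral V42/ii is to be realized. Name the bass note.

The applied chord V42/ii is rooted on D: D-F#-A-C.
The figure 42 means third inversion — the seventh is in the bass.

C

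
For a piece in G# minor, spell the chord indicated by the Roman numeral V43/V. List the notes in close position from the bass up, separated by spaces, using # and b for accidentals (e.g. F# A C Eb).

V43/V is a secondary dominant — the dominant seventh of V. V in G# minor is D#, so the applied chord's root is A#, a perfect fifth above.
Building a dominant seventh chord on A# gives A#-C##-E#-G#.
With the 43 figure the chord is in second inversion; from the bass E# upward in close position it reads E#-G#-A#-C##.

E# G# A# C##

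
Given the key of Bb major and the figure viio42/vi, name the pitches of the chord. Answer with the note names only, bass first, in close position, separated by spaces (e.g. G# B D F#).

Eb F# A C

The slash marks an applied leading-tone chord: viio of vi. In Bb major, vi is G, so the leading tone to it is F#, a half step below.
Building a fully diminished seventh chord on F# gives F#-A-C-Eb.
With the 42 figure the chord is in third inversion; from the bass Eb upward in close position it reads Eb-F#-A-C.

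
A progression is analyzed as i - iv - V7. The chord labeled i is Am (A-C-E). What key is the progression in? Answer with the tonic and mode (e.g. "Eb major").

The anchor chord is a minor triad on A, labeled i.
If A is scale degree 1 and the mode makes that degree carry a minor triad, the tonic is A and the mode is minor.

A minor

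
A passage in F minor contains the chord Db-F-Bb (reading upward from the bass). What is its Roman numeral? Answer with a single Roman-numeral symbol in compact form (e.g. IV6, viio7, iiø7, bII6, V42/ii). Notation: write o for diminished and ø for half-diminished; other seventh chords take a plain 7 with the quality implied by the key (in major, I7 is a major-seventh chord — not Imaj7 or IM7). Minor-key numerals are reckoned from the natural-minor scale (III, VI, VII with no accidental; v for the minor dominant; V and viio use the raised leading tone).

iv6

Stacked in thirds the chord is Bb-Db-F: a minor triad on Bb.
In F minor, Bb is the subdominant; the diatonic minor triad there is iv.
With Db in the bass the chord is in first inversion, so the figured bass is 6.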